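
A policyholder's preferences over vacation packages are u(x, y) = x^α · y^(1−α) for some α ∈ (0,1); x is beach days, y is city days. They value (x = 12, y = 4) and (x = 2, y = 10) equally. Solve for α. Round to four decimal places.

α ≈ 0.3384

The Cobb–Douglas utilities coincide, so 12^α·4^(1−α) = 2^α·10^(1−α).
Rearrange to (12/2)^α = (10/4)^(1−α) and take logs: α·1.7917595 = (1−α)·0.9162907.
With A = 1.7917595 and B = 0.9162907: α·A = (1−α)·B, so α = B/(A+B) = 0.9162907/2.7080502 ≈ 0.3384.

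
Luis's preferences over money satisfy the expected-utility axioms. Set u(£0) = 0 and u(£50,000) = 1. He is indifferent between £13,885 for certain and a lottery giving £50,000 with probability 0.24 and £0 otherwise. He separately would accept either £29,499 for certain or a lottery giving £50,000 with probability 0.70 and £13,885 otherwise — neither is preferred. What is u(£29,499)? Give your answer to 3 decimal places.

0.772

From the first indifference, u(£13,885) = 0.24·u(£50,000) + 0.76·u(£0) = 0.24·1 + 0.76·0 = 0.24.
Chaining: u(£29,499) = 0.70·1.00 + 0.30·0.24 = 0.7720.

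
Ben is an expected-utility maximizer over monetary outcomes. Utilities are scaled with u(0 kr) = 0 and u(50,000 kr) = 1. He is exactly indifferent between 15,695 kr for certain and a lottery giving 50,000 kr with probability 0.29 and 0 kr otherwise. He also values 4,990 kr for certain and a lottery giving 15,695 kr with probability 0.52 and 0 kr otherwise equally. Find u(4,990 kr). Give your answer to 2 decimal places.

0.15

First, u(15,695 kr) = 0.29·u(50,000 kr) + 0.71·u(0 kr) = 0.29.
Then u(4,990 kr) = 0.52·u(15,695 kr) + 0.48·u(0 kr) = 0.52·0.29 + 0.48·0.00 = 0.1508.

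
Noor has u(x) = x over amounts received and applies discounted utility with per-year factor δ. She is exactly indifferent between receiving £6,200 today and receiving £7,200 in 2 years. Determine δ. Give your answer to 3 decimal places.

Equating discounted utilities: u(6200) = δ^2·u(7200) ⇒ δ^2 = u(6200)/u(7200).
With u(x) = x: δ^2 = 6200/7200 = 0.86111.
So δ = 0.86111^(1/2) ≈ 0.928.

δ ≈ 0.928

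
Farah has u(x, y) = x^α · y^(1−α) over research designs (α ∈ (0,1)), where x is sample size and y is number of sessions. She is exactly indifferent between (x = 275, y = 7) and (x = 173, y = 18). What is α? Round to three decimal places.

α ≈ 0.671

The Cobb–Douglas utilities coincide, so 275^α·7^(1−α) = 173^α·18^(1−α).
Taking logs: α·ln 275 + (1−α)·ln 7 = α·ln 173 + (1−α)·ln 18, i.e. α·0.463480 = (1−α)·0.944462.
So α/(1−α) = (0.944462)/(0.463480) = 2.037762, and α = 2.037762/3.037762 ≈ 0.671.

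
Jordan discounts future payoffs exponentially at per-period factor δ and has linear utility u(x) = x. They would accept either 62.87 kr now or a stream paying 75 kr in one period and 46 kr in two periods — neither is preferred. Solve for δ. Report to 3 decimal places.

δ ≈ 0.610

Present value of the stream is 75·δ + 46·δ². Indifference gives 75δ + 46δ² = 62.87.
Rearranged: 46δ² + 75δ − 62.87 = 0.
δ = (−75 + √(75² + 4·46·62.87)) / (2·46) = (−75 + √17193.08) / 92 ≈ 0.610.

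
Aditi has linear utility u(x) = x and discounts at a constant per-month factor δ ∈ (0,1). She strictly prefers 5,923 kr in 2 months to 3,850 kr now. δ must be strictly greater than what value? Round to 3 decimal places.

δ > 0.806

The preference means 3850 < δ^2·5923.
So δ^2 > 3850/5923 = 0.65001; taking the square root of both positive sides preserves the inequality.
δ > (3850/5923)^(1/2) ≈ 0.806.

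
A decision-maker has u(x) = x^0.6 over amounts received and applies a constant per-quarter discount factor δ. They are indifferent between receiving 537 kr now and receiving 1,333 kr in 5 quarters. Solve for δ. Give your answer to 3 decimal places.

δ ≈ 0.897

Equating discounted utilities: u(537) = δ^5·u(1333) ⇒ δ^5 = u(537)/u(1333).
Since u(x) = x^0.6, δ^5 = (537/1333)^0.6 = 0.40285^0.6 = 0.57954.
Taking the 5th root: δ = 0.57954^(1/5) ≈ 0.897.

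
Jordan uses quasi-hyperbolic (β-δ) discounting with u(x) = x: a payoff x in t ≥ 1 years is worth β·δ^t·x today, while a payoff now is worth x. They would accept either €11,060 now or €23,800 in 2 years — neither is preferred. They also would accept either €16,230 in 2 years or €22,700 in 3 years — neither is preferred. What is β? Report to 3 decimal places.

Both payoffs in the second observation are in the future, so β drops out: δ^2·16230 = δ^3·22700 ⇒ δ = 16230/22700 = 0.71498.
The first indifference: 11060 = β·δ^2·23800, so β = 11060/(δ^2·23800) = 11060/(0.51119·23800) ≈ 0.909.

β ≈ 0.909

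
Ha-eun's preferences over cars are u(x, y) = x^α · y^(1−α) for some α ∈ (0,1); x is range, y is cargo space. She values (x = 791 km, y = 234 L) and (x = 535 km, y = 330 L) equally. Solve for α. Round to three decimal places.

α ≈ 0.468

Set the two utilities equal: 791^α·234^(1−α) = 535^α·330^(1−α).
Taking logs: α·ln 791 + (1−α)·ln 234 = α·ln 535 + (1−α)·ln 330, i.e. α·0.391031 = (1−α)·0.343772.
With A = 0.391031 and B = 0.343772: α·A = (1−α)·B, so α = B/(A+B) = 0.343772/0.734803 ≈ 0.468.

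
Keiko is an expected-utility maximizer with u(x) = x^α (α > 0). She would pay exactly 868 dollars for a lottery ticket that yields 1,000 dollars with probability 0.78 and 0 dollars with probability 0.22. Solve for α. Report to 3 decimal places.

EU(lottery) = 0.78·1000^α + 0.22·0 = 0.78·1000^α.
Equating: 868^α = 0.78·1000^α, i.e. 0.8680^α = 0.78.
Taking logs: α·ln(868/1000) = ln(0.78), so α = -0.248461 / -0.141564 ≈ 1.755.

α ≈ 1.755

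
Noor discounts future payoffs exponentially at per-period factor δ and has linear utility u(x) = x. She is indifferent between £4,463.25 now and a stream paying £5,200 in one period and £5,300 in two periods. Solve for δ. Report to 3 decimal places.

δ ≈ 0.550

Present value of the stream is 5200·δ + 5300·δ². Indifference gives 5200δ + 5300δ² = 4463.25.
Rearranged: 5300δ² + 5200δ − 4463.25 = 0.
δ = (−5200 + √(5200² + 4·5300·4463.25)) / (2·5300) = (−5200 + √121660900.00) / 10600 ≈ 0.550.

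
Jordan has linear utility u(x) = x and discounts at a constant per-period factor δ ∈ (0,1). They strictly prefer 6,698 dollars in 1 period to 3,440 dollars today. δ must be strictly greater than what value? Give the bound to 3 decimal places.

δ > 0.514

The preference means 3440 < δ·6698.
Dividing through by 6698 gives δ > 0.51359.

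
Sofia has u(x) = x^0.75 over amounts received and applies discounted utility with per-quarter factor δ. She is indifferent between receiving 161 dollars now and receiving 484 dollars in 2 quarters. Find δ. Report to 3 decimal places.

δ ≈ 0.662

The payoff in 2 quarters is discounted by δ^2, so u(161) = δ^2·u(484) and δ^2 = u(161)/u(484).
Since u(x) = x^0.75, δ^2 = (161/484)^0.75 = 0.33264^0.75 = 0.43801.
So δ = 0.43801^(1/2) ≈ 0.662.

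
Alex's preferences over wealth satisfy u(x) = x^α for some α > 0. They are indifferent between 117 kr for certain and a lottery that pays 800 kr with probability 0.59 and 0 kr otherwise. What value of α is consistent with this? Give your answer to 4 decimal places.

Since u(0) = 0, the lottery's EU is 0.59·800^α.
Indifference: 117^α = 0.59·800^α, so (117/800)^α = 0.59.
Take logs: α = ln 0.59 / ln(117/800) ≈ 0.274460.

α ≈ 0.2745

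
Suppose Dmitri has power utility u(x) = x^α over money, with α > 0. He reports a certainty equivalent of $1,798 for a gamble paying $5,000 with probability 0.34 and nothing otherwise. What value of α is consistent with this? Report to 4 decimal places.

α ≈ 1.0548

EU(lottery) = 0.34·5000^α + 0.66·0 = 0.34·5000^α.
Equating: 1798^α = 0.34·5000^α, i.e. 0.3596^α = 0.34.
Taking logs: α·ln(1798/5000) = ln(0.34), so α = -1.0788097 / -1.0227630 ≈ 1.0548.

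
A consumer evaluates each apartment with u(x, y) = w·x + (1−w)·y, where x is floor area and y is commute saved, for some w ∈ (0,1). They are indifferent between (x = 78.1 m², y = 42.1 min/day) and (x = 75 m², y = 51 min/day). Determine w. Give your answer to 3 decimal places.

u(78.1,42.1) = u(75,51) means w·78.1 + (1−w)·42.1 = w·75 + (1−w)·51.
Rearranging, 3.1·w − 8.9·(1−w) = 0.
Hence w = 8.9/(3.1+8.9) = 8.9/12 = 0.742.

w = 0.742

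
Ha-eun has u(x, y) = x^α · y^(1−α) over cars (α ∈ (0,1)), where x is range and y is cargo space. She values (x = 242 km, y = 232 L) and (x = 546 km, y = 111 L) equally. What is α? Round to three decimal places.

α ≈ 0.475

The Cobb–Douglas utilities coincide, so 242^α·232^(1−α) = 546^α·111^(1−α).
(242/546)^α = (111/232)^(1−α); take logs: α·ln(242/546) = (1−α)·ln(111/232), i.e. α·-0.813681 = (1−α)·-0.737207.
Thus α·(-1.550888) = -0.737207, so α = -0.737207/-1.550888 ≈ 0.475.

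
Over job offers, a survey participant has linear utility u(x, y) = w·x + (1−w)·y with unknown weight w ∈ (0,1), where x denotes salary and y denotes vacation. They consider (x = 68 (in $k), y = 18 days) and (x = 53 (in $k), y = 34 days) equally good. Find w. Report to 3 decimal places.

Equating utilities: w·68 + (1−w)·18 = w·53 + (1−w)·34.
w·(68−53) = (1−w)·(34−18), i.e. w·15 = (1−w)·16.
So w/(1−w) = 16/15 = 1.0667, giving w = 16/(15+16) = 0.516.

w = 0.516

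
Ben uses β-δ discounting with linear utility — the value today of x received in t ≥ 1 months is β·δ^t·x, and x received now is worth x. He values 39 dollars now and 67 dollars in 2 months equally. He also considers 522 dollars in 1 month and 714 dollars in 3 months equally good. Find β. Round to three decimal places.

The second indifference involves only future payoffs, so β cancels: β·δ^1·522 = β·δ^3·714, giving δ^2 = 522/714 = 0.73109, so δ = 0.85504.
Now use the now-vs-future pair: 39 = β·δ^2·67 gives β = 39/(0.73109·67) ≈ 0.796.

β ≈ 0.796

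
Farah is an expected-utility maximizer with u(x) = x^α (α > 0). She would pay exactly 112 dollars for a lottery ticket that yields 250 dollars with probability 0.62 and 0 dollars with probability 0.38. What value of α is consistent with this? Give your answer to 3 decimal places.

The lottery's expected utility is 0.62·u(250) + 0.38·u(0) = 0.62·250^α (since u(0) = 0 for α > 0).
Equating: 112^α = 0.62·250^α, i.e. 0.4480^α = 0.62.
Taking logs: α·ln(112/250) = ln(0.62), so α = -0.478036 / -0.802962 ≈ 0.595.

α ≈ 0.595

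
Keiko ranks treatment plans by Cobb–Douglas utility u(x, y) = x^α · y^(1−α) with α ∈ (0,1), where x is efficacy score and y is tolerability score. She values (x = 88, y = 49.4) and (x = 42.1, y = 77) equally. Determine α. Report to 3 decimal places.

Set the two utilities equal: 88^α·49.4^(1−α) = 42.1^α·77^(1−α).
(88/42.1)^α = (77/49.4)^(1−α); take logs: α·ln(88/42.1) = (1−α)·ln(77/49.4), i.e. α·0.737289 = (1−α)·0.443855.
With A = 0.737289 and B = 0.443855: α·A = (1−α)·B, so α = B/(A+B) = 0.443855/1.181144 ≈ 0.376.

α ≈ 0.376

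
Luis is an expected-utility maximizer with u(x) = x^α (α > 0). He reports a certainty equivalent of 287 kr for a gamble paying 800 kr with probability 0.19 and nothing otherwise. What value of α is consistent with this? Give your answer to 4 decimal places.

EU(lottery) = 0.19·800^α + 0.81·0 = 0.19·800^α.
Equating: 287^α = 0.19·800^α, i.e. 0.3588^α = 0.19.
α = ln(0.19) / ln(287/800) = -1.6607312/-1.0251295 ≈ 1.6200.

α ≈ 1.6200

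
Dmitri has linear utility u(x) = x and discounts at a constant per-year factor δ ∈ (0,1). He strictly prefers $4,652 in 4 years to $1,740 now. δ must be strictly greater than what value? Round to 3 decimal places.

δ > 0.782

Under u(x) = x this choice says 1740 < δ^4·4652.
Dividing by 4652: δ^4 > 0.37403. Both sides are positive, so the 4th root keeps the direction.
δ > (1740/4652)^(1/4) ≈ 0.782.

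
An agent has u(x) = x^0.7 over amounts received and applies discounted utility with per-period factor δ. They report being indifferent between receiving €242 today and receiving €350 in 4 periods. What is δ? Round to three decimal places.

Indifference means u(242) = δ^4 · u(350), so δ^4 = u(242)/u(350).
With u(x) = x^0.7: δ^4 = 242^0.7/350^0.7 = (242/350)^0.7 = 0.77237.
So δ = 0.77237^(1/4) ≈ 0.937.

δ ≈ 0.937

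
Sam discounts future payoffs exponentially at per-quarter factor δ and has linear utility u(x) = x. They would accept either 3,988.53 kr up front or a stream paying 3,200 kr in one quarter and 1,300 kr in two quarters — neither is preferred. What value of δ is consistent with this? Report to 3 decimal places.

δ ≈ 0.910

The stream is worth 3200δ + 1300δ² today, so 3200δ + 1300δ² = 3988.53.
Rearranged: 1300δ² + 3200δ − 3988.53 = 0.
By the quadratic formula (taking the positive root), δ = (−3200 + √30980356.00) / 2600 ≈ 0.910.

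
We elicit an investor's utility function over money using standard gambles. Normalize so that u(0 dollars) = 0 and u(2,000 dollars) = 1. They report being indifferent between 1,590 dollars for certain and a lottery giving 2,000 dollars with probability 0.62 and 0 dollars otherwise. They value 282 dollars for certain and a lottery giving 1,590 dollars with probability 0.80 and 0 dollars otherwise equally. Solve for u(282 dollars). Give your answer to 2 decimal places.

First, u(1,590 dollars) = 0.62·u(2,000 dollars) + 0.38·u(0 dollars) = 0.62.
Then u(282 dollars) = 0.80·u(1,590 dollars) + 0.20·u(0 dollars) = 0.80·0.62 + 0.20·0.00 = 0.4960.

0.50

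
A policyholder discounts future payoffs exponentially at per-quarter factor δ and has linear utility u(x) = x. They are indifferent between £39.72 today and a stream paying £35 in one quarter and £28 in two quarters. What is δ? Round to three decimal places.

δ ≈ 0.720

The stream is worth 35δ + 28δ² today, so 35δ + 28δ² = 39.72.
So 28δ² + 35δ − 39.72 = 0.
δ = (−35 + √(35² + 4·28·39.72)) / (2·28) = (−35 + √5673.64) / 56 ≈ 0.720.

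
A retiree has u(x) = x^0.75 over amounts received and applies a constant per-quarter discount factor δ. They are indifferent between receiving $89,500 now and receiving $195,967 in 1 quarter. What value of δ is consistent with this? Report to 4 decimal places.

δ ≈ 0.5556

Indifference means u(89500) = δ · u(195967), so δ = u(89500)/u(195967).
Since u(x) = x^0.75, δ = (89500/195967)^0.75 = 0.45671^0.75 = 0.55556.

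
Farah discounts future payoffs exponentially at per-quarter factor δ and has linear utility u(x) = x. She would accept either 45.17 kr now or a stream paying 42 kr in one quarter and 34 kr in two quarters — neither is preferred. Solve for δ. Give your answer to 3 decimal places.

The stream is worth 42δ + 34δ² today, so 42δ + 34δ² = 45.17.
So 34δ² + 42δ − 45.17 = 0.
By the quadratic formula (taking the positive root), δ = (−42 + √7907.12) / 68 ≈ 0.690.

δ ≈ 0.690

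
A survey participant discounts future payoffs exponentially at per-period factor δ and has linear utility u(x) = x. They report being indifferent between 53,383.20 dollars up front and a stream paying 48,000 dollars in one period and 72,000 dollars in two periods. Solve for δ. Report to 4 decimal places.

δ ≈ 0.5900

Equating present values: 53383.20 = 48000δ + 72000δ².
That is, 72000δ² + 48000δ − 53383.20 = 0, a quadratic in δ.
By the quadratic formula (taking the positive root), δ = (−48000 + √17678361600.00) / 144000 ≈ 0.5900.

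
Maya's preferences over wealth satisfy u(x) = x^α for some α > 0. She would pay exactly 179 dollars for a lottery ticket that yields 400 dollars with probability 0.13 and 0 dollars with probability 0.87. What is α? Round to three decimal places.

α ≈ 2.537

EU(lottery) = 0.13·400^α + 0.87·0 = 0.13·400^α.
Setting u(179) equal to that: 179^α = 0.13·400^α ⇒ (179/400)^α = 0.13.
Take logs: α = ln 0.13 / ln(179/400) ≈ 2.53734.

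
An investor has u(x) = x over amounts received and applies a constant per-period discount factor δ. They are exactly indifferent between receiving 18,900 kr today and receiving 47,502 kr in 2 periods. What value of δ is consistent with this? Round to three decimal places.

Equating discounted utilities: u(18900) = δ^2·u(47502) ⇒ δ^2 = u(18900)/u(47502).
With u(x) = x: δ^2 = 18900/47502 = 0.39788.
Hence δ = (0.39788)^(1/2) = 0.63078.

δ ≈ 0.631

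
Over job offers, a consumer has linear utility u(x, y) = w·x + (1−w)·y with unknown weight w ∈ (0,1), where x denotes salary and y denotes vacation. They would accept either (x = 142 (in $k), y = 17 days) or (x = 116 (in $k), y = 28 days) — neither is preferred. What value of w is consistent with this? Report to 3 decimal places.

Equating utilities: w·142 + (1−w)·17 = w·116 + (1−w)·28.
w·(142−116) = (1−w)·(28−17), i.e. w·26 = (1−w)·11.
So w/(1−w) = 11/26 = 0.4231, giving w = 11/(26+11) = 0.297.

w = 0.297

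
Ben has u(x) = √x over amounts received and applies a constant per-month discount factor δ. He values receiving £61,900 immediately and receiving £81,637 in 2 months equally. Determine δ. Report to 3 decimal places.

Equating discounted utilities: u(61900) = δ^2·u(81637) ⇒ δ^2 = u(61900)/u(81637).
Since u(x) = √x, δ^2 = √(61900/81637) = 0.87077.
Taking the square root: δ = 0.87077^(1/2) ≈ 0.933.

δ ≈ 0.933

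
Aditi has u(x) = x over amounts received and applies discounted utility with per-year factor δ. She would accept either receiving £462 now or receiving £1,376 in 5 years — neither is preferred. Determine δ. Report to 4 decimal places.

δ ≈ 0.8039

Indifference means u(462) = δ^5 · u(1376), so δ^5 = u(462)/u(1376).
With u(x) = x: δ^5 = 462/1376 = 0.33576.
Hence δ = (0.33576)^(1/5) = 0.803905.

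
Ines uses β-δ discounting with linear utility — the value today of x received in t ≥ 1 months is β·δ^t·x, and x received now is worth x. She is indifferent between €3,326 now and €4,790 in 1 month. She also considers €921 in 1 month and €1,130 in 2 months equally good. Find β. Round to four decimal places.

β ≈ 0.8519

Both payoffs in the second observation are in the future, so β drops out: δ^1·921 = δ^2·1130 ⇒ δ = 921/1130 = 0.81504.
The first indifference: 3326 = β·δ·4790, so β = 3326/(δ·4790) = 3326/(0.81504·4790) ≈ 0.8519.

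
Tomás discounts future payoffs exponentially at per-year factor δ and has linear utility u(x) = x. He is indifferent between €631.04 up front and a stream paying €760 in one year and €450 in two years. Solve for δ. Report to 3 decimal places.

δ ≈ 0.610

Equating present values: 631.04 = 760δ + 450δ².
So 450δ² + 760δ − 631.04 = 0.
δ = (−760 + √(760² + 4·450·631.04)) / (2·450) = (−760 + √1713472.00) / 900 ≈ 0.610.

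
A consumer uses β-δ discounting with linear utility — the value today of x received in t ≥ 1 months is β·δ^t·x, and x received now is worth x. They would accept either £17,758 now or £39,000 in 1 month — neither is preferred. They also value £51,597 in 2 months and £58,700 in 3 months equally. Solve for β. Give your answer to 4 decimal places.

β ≈ 0.5180

Both payoffs in the second observation are in the future, so β drops out: δ^2·51597 = δ^3·58700 ⇒ δ = 51597/58700 = 0.87899.
Substituting δ into 17758 = β·δ·39000: β = 17758/(34280.801) ≈ 0.5180.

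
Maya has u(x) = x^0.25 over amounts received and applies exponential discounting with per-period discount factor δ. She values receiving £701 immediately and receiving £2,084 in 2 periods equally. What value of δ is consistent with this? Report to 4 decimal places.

Indifference means u(701) = δ^2 · u(2084), so δ^2 = u(701)/u(2084).
With u(x) = x^0.25: δ^2 = 701^0.25/2084^0.25 = (701/2084)^0.25 = 0.76156.
So δ = 0.76156^(1/2) ≈ 0.8727.

δ ≈ 0.8727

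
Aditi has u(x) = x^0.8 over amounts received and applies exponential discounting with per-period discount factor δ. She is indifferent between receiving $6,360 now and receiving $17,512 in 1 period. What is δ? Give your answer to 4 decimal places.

The payoff in 1 period is discounted by δ, so u(6360) = δ·u(17512) and δ = u(6360)/u(17512).
Since u(x) = x^0.8, δ = (6360/17512)^0.8 = 0.36318^0.8 = 0.44473.

δ ≈ 0.4447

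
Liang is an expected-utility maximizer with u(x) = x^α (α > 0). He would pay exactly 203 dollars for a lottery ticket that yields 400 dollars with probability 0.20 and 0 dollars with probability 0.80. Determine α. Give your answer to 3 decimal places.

α ≈ 2.373

Since u(0) = 0, the lottery's EU is 0.20·400^α.
Setting u(203) equal to that: 203^α = 0.20·400^α ⇒ (203/400)^α = 0.20.
Taking logs: α·ln(203/400) = ln(0.20), so α = -1.609438 / -0.678259 ≈ 2.373.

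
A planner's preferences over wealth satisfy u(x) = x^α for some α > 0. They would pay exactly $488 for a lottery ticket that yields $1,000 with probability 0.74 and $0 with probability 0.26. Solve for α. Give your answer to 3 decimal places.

α ≈ 0.420

The lottery's expected utility is 0.74·u(1000) + 0.26·u(0) = 0.74·1000^α (since u(0) = 0 for α > 0).
Indifference: 488^α = 0.74·1000^α, so (488/1000)^α = 0.74.
Taking logs: α·ln(488/1000) = ln(0.74), so α = -0.301105 / -0.717440 ≈ 0.420.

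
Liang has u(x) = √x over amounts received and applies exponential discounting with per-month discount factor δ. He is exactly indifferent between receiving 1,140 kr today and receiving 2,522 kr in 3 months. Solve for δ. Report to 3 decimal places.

Equating discounted utilities: u(1140) = δ^3·u(2522) ⇒ δ^3 = u(1140)/u(2522).
Since u(x) = √x, δ^3 = √(1140/2522) = 0.67233.
Taking the cube root: δ = 0.67233^(1/3) ≈ 0.876.

δ ≈ 0.876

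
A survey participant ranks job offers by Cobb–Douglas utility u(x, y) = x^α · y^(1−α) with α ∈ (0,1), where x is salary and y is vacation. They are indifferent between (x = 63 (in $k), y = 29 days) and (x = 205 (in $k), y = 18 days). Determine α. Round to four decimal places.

α ≈ 0.2879

Set the two utilities equal: 63^α·29^(1−α) = 205^α·18^(1−α).
Taking logs: α·ln 63 + (1−α)·ln 29 = α·ln 205 + (1−α)·ln 18, i.e. α·-1.1798753 = (1−α)·-0.4769241.
With A = -1.1798753 and B = -0.4769241: α·A = (1−α)·B, so α = B/(A+B) = -0.4769241/-1.6567994 ≈ 0.2879.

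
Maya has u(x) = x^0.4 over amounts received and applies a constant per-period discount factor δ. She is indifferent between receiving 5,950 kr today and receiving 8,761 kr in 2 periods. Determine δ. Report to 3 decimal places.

The payoff in 2 periods is discounted by δ^2, so u(5950) = δ^2·u(8761) and δ^2 = u(5950)/u(8761).
With u(x) = x^0.4: δ^2 = 5950^0.4/8761^0.4 = (5950/8761)^0.4 = 0.85661.
So δ = 0.85661^(1/2) ≈ 0.926.

δ ≈ 0.926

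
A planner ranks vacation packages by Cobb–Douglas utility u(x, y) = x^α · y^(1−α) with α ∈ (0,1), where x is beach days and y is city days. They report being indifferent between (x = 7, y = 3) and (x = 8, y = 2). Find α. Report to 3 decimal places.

Set the two utilities equal: 7^α·3^(1−α) = 8^α·2^(1−α).
(7/8)^α = (2/3)^(1−α); take logs: α·ln(7/8) = (1−α)·ln(2/3), i.e. α·-0.133531 = (1−α)·-0.405465.
Thus α·(-0.538996) = -0.405465, so α = -0.405465/-0.538996 ≈ 0.752.

α ≈ 0.752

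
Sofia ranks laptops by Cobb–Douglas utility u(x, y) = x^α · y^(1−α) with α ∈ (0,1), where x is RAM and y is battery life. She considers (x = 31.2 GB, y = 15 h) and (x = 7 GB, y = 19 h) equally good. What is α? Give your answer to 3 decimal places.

The Cobb–Douglas utilities coincide, so 31.2^α·15^(1−α) = 7^α·19^(1−α).
Rearrange to (31.2/7)^α = (19/15)^(1−α) and take logs: α·1.494508 = (1−α)·0.236389.
So α/(1−α) = (0.236389)/(1.494508) = 0.158172, and α = 0.158172/1.158172 ≈ 0.137.

α ≈ 0.137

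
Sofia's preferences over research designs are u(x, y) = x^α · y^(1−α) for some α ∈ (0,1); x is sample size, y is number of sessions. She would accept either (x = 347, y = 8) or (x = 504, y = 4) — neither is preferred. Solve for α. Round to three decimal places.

α ≈ 0.650

The Cobb–Douglas utilities coincide, so 347^α·8^(1−α) = 504^α·4^(1−α).
(347/504)^α = (4/8)^(1−α); take logs: α·ln(347/504) = (1−α)·ln(4/8), i.e. α·-0.373251 = (1−α)·-0.693147.
Thus α·(-1.066398) = -0.693147, so α = -0.693147/-1.066398 ≈ 0.650.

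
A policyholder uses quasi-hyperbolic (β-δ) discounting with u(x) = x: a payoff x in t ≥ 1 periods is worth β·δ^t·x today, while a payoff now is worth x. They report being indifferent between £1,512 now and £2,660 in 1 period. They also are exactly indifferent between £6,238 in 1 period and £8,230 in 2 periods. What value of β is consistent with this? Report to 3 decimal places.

β ≈ 0.750

From the later pair, β·δ^1·6238 = β·δ^2·8230; dividing through, δ = 6238/8230 = 0.75796.
Substituting δ into 1512 = β·δ·2660: β = 1512/(2016.170) ≈ 0.750.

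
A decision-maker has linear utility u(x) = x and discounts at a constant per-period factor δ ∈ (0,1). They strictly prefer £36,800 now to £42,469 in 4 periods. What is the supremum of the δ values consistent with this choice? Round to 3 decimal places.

δ < 0.965

Comparing present values: 36800 > δ^4·42469.
So δ^4 < 36800/42469 = 0.86651; taking the 4th root of both positive sides preserves the inequality.
δ < 0.86651^(1/4) = 0.965.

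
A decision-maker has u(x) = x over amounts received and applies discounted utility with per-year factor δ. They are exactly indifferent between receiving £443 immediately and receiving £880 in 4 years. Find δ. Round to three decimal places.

δ ≈ 0.842

Indifference means u(443) = δ^4 · u(880), so δ^4 = u(443)/u(880).
With u(x) = x: δ^4 = 443/880 = 0.50341.
Hence δ = (0.50341)^(1/4) = 0.84233.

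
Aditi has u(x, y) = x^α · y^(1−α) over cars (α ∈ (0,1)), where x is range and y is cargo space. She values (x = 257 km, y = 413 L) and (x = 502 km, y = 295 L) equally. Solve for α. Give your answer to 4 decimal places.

α ≈ 0.3345

Set the two utilities equal: 257^α·413^(1−α) = 502^α·295^(1−α).
Taking logs: α·ln 257 + (1−α)·ln 413 = α·ln 502 + (1−α)·ln 295, i.e. α·-0.6695240 = (1−α)·-0.3364722.
Thus α·(-1.0059962) = -0.3364722, so α = -0.3364722/-1.0059962 ≈ 0.3345.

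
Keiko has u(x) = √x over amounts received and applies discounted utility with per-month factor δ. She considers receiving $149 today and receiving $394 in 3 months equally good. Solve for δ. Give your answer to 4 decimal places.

δ ≈ 0.8504

Indifference means u(149) = δ^3 · u(394), so δ^3 = u(149)/u(394).
With u(x) = √x: δ^3 = √149/√394 = √(149/394) = 0.61496.
Hence δ = (0.61496)^(1/3) = 0.850384.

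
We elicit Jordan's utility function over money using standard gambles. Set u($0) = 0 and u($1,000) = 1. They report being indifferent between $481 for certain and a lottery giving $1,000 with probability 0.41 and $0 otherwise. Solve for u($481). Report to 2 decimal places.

0.41

By the standard-gamble method, u($481) is just the indifference probability on the best outcome: 0.41.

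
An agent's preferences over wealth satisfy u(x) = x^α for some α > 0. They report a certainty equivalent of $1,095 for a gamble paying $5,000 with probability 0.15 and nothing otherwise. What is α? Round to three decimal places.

Since u(0) = 0, the lottery's EU is 0.15·5000^α.
Setting u(1095) equal to that: 1095^α = 0.15·5000^α ⇒ (1095/5000)^α = 0.15.
α = ln(0.15) / ln(1095/5000) = -1.897120/-1.518684 ≈ 1.249.

α ≈ 1.249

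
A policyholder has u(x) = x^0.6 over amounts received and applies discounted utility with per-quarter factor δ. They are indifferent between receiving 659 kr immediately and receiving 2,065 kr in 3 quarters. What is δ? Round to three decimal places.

δ ≈ 0.796

Indifference means u(659) = δ^3 · u(2065), so δ^3 = u(659)/u(2065).
With u(x) = x^0.6: δ^3 = 659^0.6/2065^0.6 = (659/2065)^0.6 = 0.50394.
Hence δ = (0.50394)^(1/3) = 0.79578.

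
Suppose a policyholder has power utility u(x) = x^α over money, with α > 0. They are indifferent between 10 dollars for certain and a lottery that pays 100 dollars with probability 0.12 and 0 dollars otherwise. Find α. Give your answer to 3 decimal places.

EU(lottery) = 0.12·100^α + 0.88·0 = 0.12·100^α.
Setting u(10) equal to that: 10^α = 0.12·100^α ⇒ (10/100)^α = 0.12.
Taking logs: α·ln(10/100) = ln(0.12), so α = -2.120264 / -2.302585 ≈ 0.921.

α ≈ 0.921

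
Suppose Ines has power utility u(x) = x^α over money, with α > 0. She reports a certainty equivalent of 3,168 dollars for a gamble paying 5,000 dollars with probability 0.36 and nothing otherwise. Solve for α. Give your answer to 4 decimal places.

α ≈ 2.2388

Since u(0) = 0, the lottery's EU is 0.36·5000^α.
Setting u(3168) equal to that: 3168^α = 0.36·5000^α ⇒ (3168/5000)^α = 0.36.
Taking logs: α·ln(3168/5000) = ln(0.36), so α = -1.0216512 / -0.4563374 ≈ 2.2388.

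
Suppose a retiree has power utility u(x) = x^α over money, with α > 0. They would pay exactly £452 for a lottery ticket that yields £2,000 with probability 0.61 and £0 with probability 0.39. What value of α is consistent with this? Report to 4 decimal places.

EU(lottery) = 0.61·2000^α + 0.39·0 = 0.61·2000^α.
Indifference: 452^α = 0.61·2000^α, so (452/2000)^α = 0.61.
α = ln(0.61) / ln(452/2000) = -0.4942963/-1.4872203 ≈ 0.3324.

α ≈ 0.3324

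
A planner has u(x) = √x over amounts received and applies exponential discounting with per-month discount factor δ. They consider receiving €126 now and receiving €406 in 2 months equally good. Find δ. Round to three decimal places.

δ ≈ 0.746

Indifference means u(126) = δ^2 · u(406), so δ^2 = u(126)/u(406).
Since u(x) = √x, δ^2 = √(126/406) = 0.55709.
So δ = 0.55709^(1/2) ≈ 0.746.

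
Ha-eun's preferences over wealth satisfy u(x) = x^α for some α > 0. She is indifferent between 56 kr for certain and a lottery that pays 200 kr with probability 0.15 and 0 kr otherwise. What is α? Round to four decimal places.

α ≈ 1.4903

Since u(0) = 0, the lottery's EU is 0.15·200^α.
Indifference: 56^α = 0.15·200^α, so (56/200)^α = 0.15.
Take logs: α = ln 0.15 / ln(56/200) ≈ 1.490315.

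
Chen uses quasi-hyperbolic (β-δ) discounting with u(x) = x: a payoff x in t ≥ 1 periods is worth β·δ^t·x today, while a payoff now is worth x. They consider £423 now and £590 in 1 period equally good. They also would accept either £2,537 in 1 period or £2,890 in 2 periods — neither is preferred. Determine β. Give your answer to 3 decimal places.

The second indifference involves only future payoffs, so β cancels: β·δ^1·2537 = β·δ^2·2890, giving δ = 2537/2890 = 0.87785.
Now use the now-vs-future pair: 423 = β·δ·590 gives β = 423/(0.87785·590) ≈ 0.817.

β ≈ 0.817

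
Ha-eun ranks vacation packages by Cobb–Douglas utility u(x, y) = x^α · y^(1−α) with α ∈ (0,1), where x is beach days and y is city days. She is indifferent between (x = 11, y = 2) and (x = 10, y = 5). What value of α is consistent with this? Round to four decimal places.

Set the two utilities equal: 11^α·2^(1−α) = 10^α·5^(1−α).
(11/10)^α = (5/2)^(1−α); take logs: α·ln(11/10) = (1−α)·ln(5/2), i.e. α·0.0953102 = (1−α)·0.9162907.
Thus α·(1.0116009) = 0.9162907, so α = 0.9162907/1.0116009 ≈ 0.9058.

α ≈ 0.9058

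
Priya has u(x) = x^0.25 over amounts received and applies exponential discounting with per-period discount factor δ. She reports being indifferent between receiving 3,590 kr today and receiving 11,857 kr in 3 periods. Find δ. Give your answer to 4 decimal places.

δ ≈ 0.9052

The payoff in 3 periods is discounted by δ^3, so u(3590) = δ^3·u(11857) and δ^3 = u(3590)/u(11857).
With u(x) = x^0.25: δ^3 = 3590^0.25/11857^0.25 = (3590/11857)^0.25 = 0.74179.
Taking the cube root: δ = 0.74179^(1/3) ≈ 0.9052.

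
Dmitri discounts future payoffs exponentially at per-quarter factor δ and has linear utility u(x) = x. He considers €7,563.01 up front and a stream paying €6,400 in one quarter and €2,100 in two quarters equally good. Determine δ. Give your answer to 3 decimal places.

δ ≈ 0.910

Present value of the stream is 6400·δ + 2100·δ². Indifference gives 6400δ + 2100δ² = 7563.01.
Rearranged: 2100δ² + 6400δ − 7563.01 = 0.
The positive root is δ = [−6400 + √(6400² + 4·2100·7563.01)] / (2·2100) = (−6400 + 10222.000)/4200 ≈ 0.910.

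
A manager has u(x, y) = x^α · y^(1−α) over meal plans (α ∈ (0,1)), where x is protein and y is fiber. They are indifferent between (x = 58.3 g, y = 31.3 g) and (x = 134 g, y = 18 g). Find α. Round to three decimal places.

The Cobb–Douglas utilities coincide, so 58.3^α·31.3^(1−α) = 134^α·18^(1−α).
(58.3/134)^α = (18/31.3)^(1−α); take logs: α·ln(58.3/134) = (1−α)·ln(18/31.3), i.e. α·-0.832238 = (1−α)·-0.553246.
So α/(1−α) = (-0.553246)/(-0.832238) = 0.664769, and α = 0.664769/1.664769 ≈ 0.399.

α ≈ 0.399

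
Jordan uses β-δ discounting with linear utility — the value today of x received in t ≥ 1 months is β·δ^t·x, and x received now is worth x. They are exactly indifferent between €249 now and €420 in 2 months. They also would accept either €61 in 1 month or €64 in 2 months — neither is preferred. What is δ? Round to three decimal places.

From the later pair, β·δ^1·61 = β·δ^2·64; dividing through, δ = 61/64 = 0.95312.

δ ≈ 0.953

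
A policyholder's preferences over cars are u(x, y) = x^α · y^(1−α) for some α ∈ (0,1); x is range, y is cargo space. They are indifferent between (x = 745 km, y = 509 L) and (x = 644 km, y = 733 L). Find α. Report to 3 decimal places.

α ≈ 0.715

Set the two utilities equal: 745^α·509^(1−α) = 644^α·733^(1−α).
(745/644)^α = (733/509)^(1−α); take logs: α·ln(745/644) = (1−α)·ln(733/509), i.e. α·0.145685 = (1−α)·0.364698.
Thus α·(0.510383) = 0.364698, so α = 0.364698/0.510383 ≈ 0.715.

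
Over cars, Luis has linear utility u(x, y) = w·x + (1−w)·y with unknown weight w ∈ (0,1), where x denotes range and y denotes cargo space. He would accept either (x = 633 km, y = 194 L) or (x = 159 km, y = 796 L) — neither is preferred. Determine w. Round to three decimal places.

Equating utilities: w·633 + (1−w)·194 = w·159 + (1−w)·796.
w·(633−159) = (1−w)·(796−194), i.e. w·474 = (1−w)·602.
So w/(1−w) = 602/474 = 1.2700, giving w = 602/(474+602) = 0.559.

w = 0.559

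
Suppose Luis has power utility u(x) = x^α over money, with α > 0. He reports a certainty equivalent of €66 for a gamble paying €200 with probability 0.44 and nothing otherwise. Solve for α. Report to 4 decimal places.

Since u(0) = 0, the lottery's EU is 0.44·200^α.
Setting u(66) equal to that: 66^α = 0.44·200^α ⇒ (66/200)^α = 0.44.
α = ln(0.44) / ln(66/200) = -0.8209806/-1.1086626 ≈ 0.7405.

α ≈ 0.7405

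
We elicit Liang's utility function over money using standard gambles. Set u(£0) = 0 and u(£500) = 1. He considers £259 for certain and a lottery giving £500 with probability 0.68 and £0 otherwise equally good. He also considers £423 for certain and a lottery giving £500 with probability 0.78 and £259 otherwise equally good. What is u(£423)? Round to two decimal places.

The first gamble pins u(£259): it must equal 0.68·1 + 0.32·0 = 0.68.
Chaining: u(£423) = 0.78·1.00 + 0.22·0.68 = 0.9296.

0.93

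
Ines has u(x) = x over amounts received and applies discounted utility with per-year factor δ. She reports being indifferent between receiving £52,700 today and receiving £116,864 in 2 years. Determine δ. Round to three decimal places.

Equating discounted utilities: u(52700) = δ^2·u(116864) ⇒ δ^2 = u(52700)/u(116864).
With u(x) = x: δ^2 = 52700/116864 = 0.45095.
Hence δ = (0.45095)^(1/2) = 0.67153.

δ ≈ 0.672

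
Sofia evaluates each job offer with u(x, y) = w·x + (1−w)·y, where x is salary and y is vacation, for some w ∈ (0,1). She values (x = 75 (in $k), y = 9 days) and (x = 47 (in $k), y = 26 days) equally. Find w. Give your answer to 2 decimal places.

Indifference: w·75 + (1−w)·9 = w·47 + (1−w)·26.
Rearranging, 28·w − 17·(1−w) = 0.
So w/(1−w) = 17/28 = 0.6071, giving w = 17/(28+17) = 0.38.

w = 0.38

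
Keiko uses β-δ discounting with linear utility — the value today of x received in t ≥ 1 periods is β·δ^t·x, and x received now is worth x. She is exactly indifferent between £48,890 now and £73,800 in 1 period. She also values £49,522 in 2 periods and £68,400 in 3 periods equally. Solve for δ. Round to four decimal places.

The second indifference involves only future payoffs, so β cancels: β·δ^2·49522 = β·δ^3·68400, giving δ = 49522/68400 = 0.72401.

δ ≈ 0.7240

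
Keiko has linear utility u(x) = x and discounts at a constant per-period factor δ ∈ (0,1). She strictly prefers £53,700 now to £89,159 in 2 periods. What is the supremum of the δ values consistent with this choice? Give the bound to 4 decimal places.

The preference means 53700 > δ^2·89159.
So δ^2 < 53700/89159 = 0.60229; taking the square root of both positive sides preserves the inequality.
δ < (53700/89159)^(1/2) ≈ 0.7761.

δ < 0.7761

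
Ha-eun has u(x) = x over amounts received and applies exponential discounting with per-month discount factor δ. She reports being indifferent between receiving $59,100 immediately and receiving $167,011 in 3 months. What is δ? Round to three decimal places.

Equating discounted utilities: u(59100) = δ^3·u(167011) ⇒ δ^3 = u(59100)/u(167011).
With u(x) = x: δ^3 = 59100/167011 = 0.35387.
Hence δ = (0.35387)^(1/3) = 0.70732.

δ ≈ 0.707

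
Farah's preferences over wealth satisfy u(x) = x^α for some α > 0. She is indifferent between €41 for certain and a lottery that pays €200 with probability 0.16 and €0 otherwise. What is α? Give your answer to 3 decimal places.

Since u(0) = 0, the lottery's EU is 0.16·200^α.
Equating: 41^α = 0.16·200^α, i.e. 0.2050^α = 0.16.
α = ln(0.16) / ln(41/200) = -1.832581/-1.584745 ≈ 1.156.

α ≈ 1.156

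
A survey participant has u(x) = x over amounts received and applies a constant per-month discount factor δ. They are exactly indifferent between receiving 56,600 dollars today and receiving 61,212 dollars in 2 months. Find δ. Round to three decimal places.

Indifference means u(56600) = δ^2 · u(61212), so δ^2 = u(56600)/u(61212).
With u(x) = x: δ^2 = 56600/61212 = 0.92466.
Hence δ = (0.92466)^(1/2) = 0.96159.

δ ≈ 0.962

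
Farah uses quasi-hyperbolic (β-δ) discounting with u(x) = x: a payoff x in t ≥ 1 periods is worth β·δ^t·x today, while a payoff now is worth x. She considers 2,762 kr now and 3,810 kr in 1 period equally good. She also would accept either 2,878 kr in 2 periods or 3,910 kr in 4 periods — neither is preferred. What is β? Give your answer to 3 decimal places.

The second indifference involves only future payoffs, so β cancels: β·δ^2·2878 = β·δ^4·3910, giving δ^2 = 2878/3910 = 0.73606, so δ = 0.85794.
The first indifference: 2762 = β·δ·3810, so β = 2762/(δ·3810) = 2762/(0.85794·3810) ≈ 0.845.

β ≈ 0.845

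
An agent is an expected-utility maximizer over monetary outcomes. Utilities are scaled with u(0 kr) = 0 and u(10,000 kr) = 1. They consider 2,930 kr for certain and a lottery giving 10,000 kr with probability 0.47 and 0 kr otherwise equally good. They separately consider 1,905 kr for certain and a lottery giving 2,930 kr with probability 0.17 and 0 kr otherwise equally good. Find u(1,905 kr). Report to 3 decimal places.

0.080

First, u(2,930 kr) = 0.47·u(10,000 kr) + 0.53·u(0 kr) = 0.47.
Then u(1,905 kr) = 0.17·u(2,930 kr) + 0.83·u(0 kr) = 0.17·0.47 + 0.83·0.00 = 0.0799.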